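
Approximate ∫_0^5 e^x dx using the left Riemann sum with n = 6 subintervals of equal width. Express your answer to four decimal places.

Δx = (5 − 0)/6 = 5/6.
Left endpoints: 0, 5/6, 5/3, 2.5, 10/3, 25/6.
f(0) ≈ 1.0000, f(5/6) ≈ 2.3010, f(5/3) ≈ 5.2945, f(2.5) ≈ 12.1825, f(10/3) ≈ 28.0316, f(25/6) ≈ 64.5001.
Sum = Δx · [f(0) + f(5/6) + f(5/3) + ...].
Sum ≈ 94.4247.

94.4247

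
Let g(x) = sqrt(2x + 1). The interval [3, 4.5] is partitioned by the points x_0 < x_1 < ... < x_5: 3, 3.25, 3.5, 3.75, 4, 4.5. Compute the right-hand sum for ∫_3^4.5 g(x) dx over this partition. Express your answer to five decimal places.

Subinterval widths: 0.25, 0.25, 0.25, 0.25, 0.5.
Right endpoints: 3.25, 3.5, 3.75, 4, 4.5.
g(3.25) ≈ 2.73861, g(3.5) ≈ 2.82843, g(3.75) ≈ 2.91548, g(4) ≈ 3.00000, g(4.5) ≈ 3.16228.
Sum = Σ Δx_i · g(x_i).
Sum ≈ 4.45177.

4.45177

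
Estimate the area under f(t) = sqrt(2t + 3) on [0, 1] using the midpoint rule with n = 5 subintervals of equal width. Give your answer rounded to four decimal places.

1.9949

Δt = (1 − 0)/5 = 0.2.
Midpoints: 0.1, 0.3, 0.5, 0.7, 0.9.
f(0.1) ≈ 1.7889, f(0.3) ≈ 1.8974, f(0.5) ≈ 2.0000, f(0.7) ≈ 2.0976, f(0.9) ≈ 2.1909.
Sum = Δt · [f(0.1) + f(0.3) + f(0.5) + f(0.7) + f(0.9)].
Sum ≈ 1.9949.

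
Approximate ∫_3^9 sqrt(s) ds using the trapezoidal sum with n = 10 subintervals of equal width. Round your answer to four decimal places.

14.5322

Δs = (9 − 3)/10 = 0.6.
f(3) ≈ 1.7321, f(3.6) ≈ 1.8974, f(4.2) ≈ 2.0494, f(4.8) ≈ 2.1909, f(5.4) ≈ 2.3238, f(6) ≈ 2.4495, f(6.6) ≈ 2.5690, f(7.2) ≈ 2.6833, f(7.8) ≈ 2.7928, f(8.4) ≈ 2.8983, f(9) ≈ 3.0000.
T_10 = (Δs/2)·[f(s_0) + 2f(s_1) + ... + 2f(s_{9}) + f(s_10)].
Sum ≈ 14.5322.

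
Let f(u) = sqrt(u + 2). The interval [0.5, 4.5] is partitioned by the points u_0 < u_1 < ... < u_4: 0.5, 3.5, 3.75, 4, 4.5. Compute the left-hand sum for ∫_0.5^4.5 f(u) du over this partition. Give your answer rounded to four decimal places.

7.1539

Subinterval widths: 3, 0.25, 0.25, 0.5.
Left endpoints: 0.5, 3.5, 3.75, 4.
f(0.5) ≈ 1.5811, f(3.5) ≈ 2.3452, f(3.75) ≈ 2.3979, f(4) ≈ 2.4495.
Sum = Σ Δu_i · f(u_i).
Sum ≈ 7.1539.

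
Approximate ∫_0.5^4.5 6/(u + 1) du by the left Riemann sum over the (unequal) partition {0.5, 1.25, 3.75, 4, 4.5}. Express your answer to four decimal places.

10.5825

Subinterval widths: 0.75, 2.5, 0.25, 0.5.
Left endpoints: 0.5, 1.25, 3.75, 4.
f(0.5) = 4, f(1.25) = 8/3, f(3.75) = 24/19, f(4) = 1.2.
Sum = Σ Δu_i · f(u_i).
Sum ≈ 10.5825.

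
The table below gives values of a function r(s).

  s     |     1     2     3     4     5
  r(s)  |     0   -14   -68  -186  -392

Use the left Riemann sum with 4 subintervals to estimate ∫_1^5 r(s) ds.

Δs = 1.
Sum = 1·[0 + (-14) + (-68) + (-186)] = -268.

-268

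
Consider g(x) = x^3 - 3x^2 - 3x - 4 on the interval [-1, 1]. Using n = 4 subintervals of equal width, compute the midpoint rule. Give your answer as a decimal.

Δx = (1 − (-1))/4 = 0.5.
Midpoints: -0.75, -0.25, 0.25, 0.75.
g(-0.75) = -3.859375, g(-0.25) = -3.453125, g(0.25) = -4.921875, g(0.75) = -7.515625.
Sum = Δx · [g(-0.75) + g(-0.25) + g(0.25) + g(0.75)].
Sum = -9.875.

-9.875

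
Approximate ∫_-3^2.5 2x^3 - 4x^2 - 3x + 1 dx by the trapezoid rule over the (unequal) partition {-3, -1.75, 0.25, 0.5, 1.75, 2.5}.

Subinterval widths: 1.25, 2, 0.25, 1.25, 0.75.
f(-3) = -80, f(-1.75) = -16.71875, f(0.25) = 0.03125, f(0.5) = -1.25, f(1.75) = -5.78125, f(2.5) = -0.25.
On each subinterval the trapezoid contributes (Δx_i/2)·[f(x_{i-1}) + f(x_i)].
Sum = -83.9453125.

-83.9453125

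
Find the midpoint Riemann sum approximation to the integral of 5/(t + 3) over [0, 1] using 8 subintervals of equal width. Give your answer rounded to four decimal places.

1.4383

Δt = (1 − 0)/8 = 0.125.
Midpoints: 0.0625, 0.1875, 0.3125, 0.4375, 0.5625, 0.6875, 0.8125, 0.9375.
f(0.0625) = 80/49, f(0.1875) = 80/51, f(0.3125) = 80/53, f(0.4375) = 16/11, f(0.5625) = 80/57, f(0.6875) = 80/59, f(0.8125) = 80/61, f(0.9375) = 80/63.
Sum = Δt · [f(0.0625) + f(0.1875) + f(0.3125) + ...].
Sum ≈ 1.4383.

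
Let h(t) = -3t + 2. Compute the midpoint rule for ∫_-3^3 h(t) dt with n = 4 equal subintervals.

Δt = (3 − (-3))/4 = 1.5.
Midpoints: -2.25, -0.75, 0.75, 2.25.
h(-2.25) = 8.75, h(-0.75) = 4.25, h(0.75) = -0.25, h(2.25) = -4.75.
Sum = Δt · [h(-2.25) + h(-0.75) + h(0.75) + h(2.25)].
Sum = 12.

12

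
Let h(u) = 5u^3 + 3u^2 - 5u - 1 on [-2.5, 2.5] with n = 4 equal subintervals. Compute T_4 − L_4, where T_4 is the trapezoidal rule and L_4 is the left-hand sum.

T_4 = 30.15625.
L_4 = -51.875.
T_4 − L_4 = 82.03125.

82.03125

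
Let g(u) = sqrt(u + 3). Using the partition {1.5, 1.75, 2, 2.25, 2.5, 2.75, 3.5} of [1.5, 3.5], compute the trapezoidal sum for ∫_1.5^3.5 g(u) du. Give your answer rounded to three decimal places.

Subinterval widths: 0.25, 0.25, 0.25, 0.25, 0.25, 0.75.
g(1.5) ≈ 2.121, g(1.75) ≈ 2.179, g(2) ≈ 2.236, g(2.25) ≈ 2.291, g(2.5) ≈ 2.345, g(2.75) ≈ 2.398, g(3.5) ≈ 2.550.
On each subinterval the trapezoid contributes (Δu_i/2)·[g(u_{i-1}) + g(u_i)].
Sum ≈ 4.683.

4.683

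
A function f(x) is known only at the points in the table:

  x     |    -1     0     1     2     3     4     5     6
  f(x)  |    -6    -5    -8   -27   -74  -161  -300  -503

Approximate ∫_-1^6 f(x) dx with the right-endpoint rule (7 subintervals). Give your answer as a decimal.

-1078

Δx = 1.
Sum = 1·[(-5) + (-8) + (-27) + (-74) + (-161) + (-300) + (-503)] = -1078.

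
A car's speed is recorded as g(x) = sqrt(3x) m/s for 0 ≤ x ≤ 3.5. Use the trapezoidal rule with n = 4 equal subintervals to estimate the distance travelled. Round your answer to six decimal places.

7.295664

Δx = (3.5 − 0)/4 = 0.875.
g(0) ≈ 0.000000, g(0.875) ≈ 1.620185, g(1.75) ≈ 2.291288, g(2.625) ≈ 2.806243, g(3.5) ≈ 3.240370.
T_4 = (Δx/2)·[g(x_0) + 2g(x_1) + 2g(x_2) + 2g(x_3) + g(x_4)].
Sum ≈ 7.295664.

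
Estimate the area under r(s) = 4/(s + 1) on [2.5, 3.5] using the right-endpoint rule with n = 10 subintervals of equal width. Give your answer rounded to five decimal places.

Δs = (3.5 − 2.5)/10 = 0.1.
Right endpoints: 2.6, 2.7, 2.8, 2.9, 3, 3.1, 3.2, 3.3, 3.4, 3.5.
r(2.6) = 10/9, r(2.7) = 40/37, r(2.8) = 20/19, r(2.9) = 40/39, r(3) = 1, r(3.1) = 40/41, r(3.2) = 20/21, r(3.3) = 40/43, r(3.4) = 10/11, r(3.5) = 8/9.
Sum = Δs · [r(2.6) + r(2.7) + r(2.8) + ...].
Sum ≈ 0.99267.

0.99267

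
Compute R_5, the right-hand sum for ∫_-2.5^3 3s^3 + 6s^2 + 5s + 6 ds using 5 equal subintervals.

260.26

Δs = (3 − (-2.5))/5 = 1.1.
Right endpoints: -1.4, -0.3, 0.8, 1.9, 3.
f(-1.4) = 2.528, f(-0.3) = 4.959, f(0.8) = 15.376, f(1.9) = 57.737, f(3) = 156.
Sum = Δs · [f(-1.4) + f(-0.3) + f(0.8) + f(1.9) + f(3)].
Sum = 260.26.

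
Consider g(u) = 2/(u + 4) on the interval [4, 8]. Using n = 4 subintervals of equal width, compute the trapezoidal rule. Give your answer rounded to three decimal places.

Δu = (8 − 4)/4 = 1.
g(4) = 0.25, g(5) = 2/9, g(6) = 0.2, g(7) = 2/11, g(8) = 1/6.
T_4 = (Δu/2)·[g(u_0) + 2g(u_1) + 2g(u_2) + 2g(u_3) + g(u_4)].
Sum ≈ 0.812.

0.812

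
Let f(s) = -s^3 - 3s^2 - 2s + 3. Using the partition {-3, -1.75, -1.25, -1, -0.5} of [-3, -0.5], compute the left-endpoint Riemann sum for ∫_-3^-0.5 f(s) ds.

14.77734375

Subinterval widths: 1.25, 0.5, 0.25, 0.5.
Left endpoints: -3, -1.75, -1.25, -1.
f(-3) = 9, f(-1.75) = 2.671875, f(-1.25) = 2.765625, f(-1) = 3.
Sum = Σ Δs_i · f(s_i).
Sum = 14.77734375.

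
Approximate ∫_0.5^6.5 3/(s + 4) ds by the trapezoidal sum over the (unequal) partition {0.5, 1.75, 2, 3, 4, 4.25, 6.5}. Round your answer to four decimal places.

2.5594

Subinterval widths: 1.25, 0.25, 1, 1, 0.25, 2.25.
f(0.5) = 2/3, f(1.75) = 12/23, f(2) = 0.5, f(3) = 3/7, f(4) = 0.375, f(4.25) = 4/11, f(6.5) = 2/7.
On each subinterval the trapezoid contributes (Δs_i/2)·[f(s_{i-1}) + f(s_i)].
Sum ≈ 2.5594.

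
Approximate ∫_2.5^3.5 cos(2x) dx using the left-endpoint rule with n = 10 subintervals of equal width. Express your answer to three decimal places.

Δx = (3.5 − 2.5)/10 = 0.1.
Left endpoints: 2.5, 2.6, 2.7, 2.8, 2.9, 3, 3.1, 3.2, 3.3, 3.4.
f(2.5) ≈ 0.284, f(2.6) ≈ 0.469, f(2.7) ≈ 0.635, f(2.8) ≈ 0.776, f(2.9) ≈ 0.886, f(3) ≈ 0.960, f(3.1) ≈ 0.997, f(3.2) ≈ 0.993, f(3.3) ≈ 0.950, f(3.4) ≈ 0.869.
Sum = Δx · [f(2.5) + f(2.6) + f(2.7) + ...].
Sum ≈ 0.782.

0.782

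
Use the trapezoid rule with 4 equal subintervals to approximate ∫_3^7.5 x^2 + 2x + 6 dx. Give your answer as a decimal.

Δx = (7.5 − 3)/4 = 1.125.
f(3) = 21, f(4.125) = 31.265625, f(5.25) = 44.0625, f(6.375) = 59.390625, f(7.5) = 77.25.
T_4 = (Δx/2)·[f(x_0) + 2f(x_1) + 2f(x_2) + 2f(x_3) + f(x_4)].
Sum = 206.82421875.

206.82421875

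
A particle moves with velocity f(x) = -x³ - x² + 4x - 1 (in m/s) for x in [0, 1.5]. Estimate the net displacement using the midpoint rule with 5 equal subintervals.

Δx = (1.5 − 0)/5 = 0.3.
Midpoints: 0.15, 0.45, 0.75, 1.05, 1.35.
f(0.15) = -0.425875, f(0.45) = 0.506375, f(0.75) = 1.015625, f(1.05) = 0.939875, f(1.35) = 0.117125.
Sum = Δx · [f(0.15) + f(0.45) + f(0.75) + f(1.05) + f(1.35)].
Sum = 0.6459375.

0.6459375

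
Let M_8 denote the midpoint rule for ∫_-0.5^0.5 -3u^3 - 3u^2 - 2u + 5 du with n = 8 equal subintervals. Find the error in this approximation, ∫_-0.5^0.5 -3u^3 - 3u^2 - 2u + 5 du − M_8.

-0.00390625

Exact integral: ∫_-0.5^0.5 f(u) du = 4.75.
M_8 = 4.75390625.
Error = 4.75 − 4.75390625 = -0.00390625.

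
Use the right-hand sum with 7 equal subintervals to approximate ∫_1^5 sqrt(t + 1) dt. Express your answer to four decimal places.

Δt = (5 − 1)/7 = 4/7.
Right endpoints: 11/7, 15/7, 19/7, 23/7, 27/7, 31/7, 5.
f(11/7) ≈ 1.6036, f(15/7) ≈ 1.7728, f(19/7) ≈ 1.9272, f(23/7) ≈ 2.0702, f(27/7) ≈ 2.2039, f(31/7) ≈ 2.3299, f(5) ≈ 2.4495.
Sum = Δt · [f(11/7) + f(15/7) + f(19/7) + ...].
Sum ≈ 8.2041.

8.2041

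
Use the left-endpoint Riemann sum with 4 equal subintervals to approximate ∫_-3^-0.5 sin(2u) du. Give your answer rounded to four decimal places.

0.5321

Δu = (-0.5 − (-3))/4 = 0.625.
Left endpoints: -3, -2.375, -1.75, -1.125.
f(-3) ≈ 0.2794, f(-2.375) ≈ 0.9993, f(-1.75) ≈ 0.3508, f(-1.125) ≈ -0.7781.
Sum = Δu · [f(-3) + f(-2.375) + f(-1.75) + f(-1.125)].
Sum ≈ 0.5321.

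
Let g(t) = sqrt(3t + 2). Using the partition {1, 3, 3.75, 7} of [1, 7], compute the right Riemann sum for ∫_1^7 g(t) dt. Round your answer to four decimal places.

24.9497

Subinterval widths: 2, 0.75, 3.25.
Right endpoints: 3, 3.75, 7.
g(3) ≈ 3.3166, g(3.75) ≈ 3.6401, g(7) ≈ 4.7958.
Sum = Σ Δt_i · g(t_i).
Sum ≈ 24.9497.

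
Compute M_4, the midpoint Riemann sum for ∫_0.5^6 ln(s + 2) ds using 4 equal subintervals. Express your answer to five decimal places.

Δs = (6 − 0.5)/4 = 1.375.
Midpoints: 1.1875, 2.5625, 3.9375, 5.3125.
f(1.1875) ≈ 1.15924, f(2.5625) ≈ 1.51787, f(3.9375) ≈ 1.78129, f(5.3125) ≈ 1.98959.
Sum = Δs · [f(1.1875) + f(2.5625) + f(3.9375) + f(5.3125)].
Sum ≈ 8.86597.

8.86597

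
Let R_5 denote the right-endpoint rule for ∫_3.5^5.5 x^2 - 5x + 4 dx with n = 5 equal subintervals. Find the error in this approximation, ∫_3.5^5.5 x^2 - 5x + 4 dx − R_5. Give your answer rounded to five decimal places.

Exact integral: ∫_3.5^5.5 f(x) dx ≈ 4.1666667.
R_5 = 5.82.
Error ≈ 4.1666667 − 5.82 ≈ -1.65333.

-1.65333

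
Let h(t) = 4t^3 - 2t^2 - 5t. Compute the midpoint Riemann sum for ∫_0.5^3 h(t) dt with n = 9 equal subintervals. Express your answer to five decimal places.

Δt = (3 − 0.5)/9 = 5/18.
Midpoints: 23/36, 11/12, 43/36, 53/36, 1.75, 73/36, 83/36, 31/12, 103/36.
h(23/36) = -34615/11664, h(11/12) = -1375/432, h(43/36) = -23435/11664, h(53/36) = 12455/11664, h(1.75) = 6.5625, h(73/36) = 174835/11664, h(83/36) = 313325/11664, h(31/12) = 18445/432, h(103/36) = 734905/11664.
Sum = Δt · [h(23/36) + h(11/12) + h(43/36) + ...].
Sum ≈ 40.84041.

40.84041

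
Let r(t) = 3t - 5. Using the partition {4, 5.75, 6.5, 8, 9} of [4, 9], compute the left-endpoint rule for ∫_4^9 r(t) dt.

Subinterval widths: 1.75, 0.75, 1.5, 1.
Left endpoints: 4, 5.75, 6.5, 8.
r(4) = 7, r(5.75) = 12.25, r(6.5) = 14.5, r(8) = 19.
Sum = Σ Δt_i · r(t_i).
Sum = 62.1875.

62.1875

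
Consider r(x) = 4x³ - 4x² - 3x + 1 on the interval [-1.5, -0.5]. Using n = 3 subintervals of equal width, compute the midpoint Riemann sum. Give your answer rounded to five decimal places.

Δx = (-0.5 − (-1.5))/3 = 1/3.
Midpoints: -4/3, -1, -2/3.
r(-4/3) = -313/27, r(-1) = -4, r(-2/3) = 1/27.
Sum = Δx · [r(-4/3) + r(-1) + r(-2/3)].
Sum ≈ -5.18519.

-5.18519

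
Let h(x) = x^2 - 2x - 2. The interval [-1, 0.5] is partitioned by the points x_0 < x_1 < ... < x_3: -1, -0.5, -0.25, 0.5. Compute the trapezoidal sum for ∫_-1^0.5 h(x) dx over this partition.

Subinterval widths: 0.5, 0.25, 0.75.
h(-1) = 1, h(-0.5) = -0.75, h(-0.25) = -1.4375, h(0.5) = -2.75.
On each subinterval the trapezoid contributes (Δx_i/2)·[h(x_{i-1}) + h(x_i)].
Sum = -1.78125.

-1.78125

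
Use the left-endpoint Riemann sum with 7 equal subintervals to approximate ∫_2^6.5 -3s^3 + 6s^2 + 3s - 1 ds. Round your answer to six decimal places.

-571.672194

Δs = (6.5 − 2)/7 = 9/14.
Left endpoints: 2, 37/14, 23/7, 55/14, 32/7, 73/14, 41/7.
f(2) = 5, f(37/14) = -17951/2744, f(23/7) = -11245/343, f(55/14) = -215429/2744, f(32/7) = -50935/343, f(73/14) = -679235/2744, f(41/7) = -130477/343.
Sum = Δs · [f(2) + f(37/14) + f(23/7) + ...].
Sum ≈ -571.672194.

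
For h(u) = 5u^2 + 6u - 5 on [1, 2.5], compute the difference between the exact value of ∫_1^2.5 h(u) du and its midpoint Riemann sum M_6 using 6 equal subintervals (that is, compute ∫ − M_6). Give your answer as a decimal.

Exact integral: ∫_1^2.5 h(u) du = 32.625.
M_6 = 32.5859375.
Error = 32.625 − 32.5859375 = 0.0390625.

0.0390625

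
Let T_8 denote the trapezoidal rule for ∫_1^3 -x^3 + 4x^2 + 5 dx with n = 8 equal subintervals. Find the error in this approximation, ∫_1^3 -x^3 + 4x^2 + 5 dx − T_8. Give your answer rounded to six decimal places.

0.041667

Exact integral: ∫_1^3 f(x) dx ≈ 24.66666667.
T_8 = 24.625.
Error ≈ 24.66666667 − 24.625 ≈ 0.041667.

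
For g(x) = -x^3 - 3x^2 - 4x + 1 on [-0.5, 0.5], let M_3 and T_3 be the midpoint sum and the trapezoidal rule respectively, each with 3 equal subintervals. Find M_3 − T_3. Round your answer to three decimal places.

M_3 ≈ 0.77778.
T_3 ≈ 0.69444.
M_3 − T_3 ≈ 0.083.

0.083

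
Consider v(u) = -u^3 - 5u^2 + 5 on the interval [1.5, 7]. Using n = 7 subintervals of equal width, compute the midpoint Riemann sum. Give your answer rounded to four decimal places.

Δu = (7 − 1.5)/7 = 11/14.
Midpoints: 53/28, 75/28, 97/28, 4.25, 141/28, 163/28, 185/28.
v(53/28) = -432377/21952, v(75/28) = -1099615/21952, v(97/28) = -2120173/21952, v(4.25) = -162.078125, v(141/28) = -5476801/21952, v(163/28) = -7940647/21952, v(185/28) = -11013365/21952.
Sum = Δu · [v(53/28) + v(75/28) + v(97/28) + ...].
Sum ≈ -1132.5037.

-1132.5037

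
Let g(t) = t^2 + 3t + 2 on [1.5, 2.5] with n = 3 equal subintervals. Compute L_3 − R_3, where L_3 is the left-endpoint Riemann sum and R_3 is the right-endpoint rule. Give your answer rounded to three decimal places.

-2.333

L_3 ≈ 10.93519.
R_3 ≈ 13.26852.
L_3 − R_3 ≈ -2.333.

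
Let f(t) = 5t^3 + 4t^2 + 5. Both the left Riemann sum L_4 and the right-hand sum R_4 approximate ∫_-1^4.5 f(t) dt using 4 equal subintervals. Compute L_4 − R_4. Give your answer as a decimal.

-739.234375

L_4 ≈ 344.4697266.
R_4 ≈ 1083.7041016.
L_4 − R_4 = -739.234375.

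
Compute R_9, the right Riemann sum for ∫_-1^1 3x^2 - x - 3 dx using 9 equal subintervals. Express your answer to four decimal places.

Δx = (1 − (-1))/9 = 2/9.
Right endpoints: -7/9, -5/9, -1/3, -1/9, 1/9, 1/3, 5/9, 7/9, 1.
f(-7/9) = -11/27, f(-5/9) = -41/27, f(-1/3) = -7/3, f(-1/9) = -77/27, f(1/9) = -83/27, f(1/3) = -3, f(5/9) = -71/27, f(7/9) = -53/27, f(1) = -1.
Sum = Δx · [f(-7/9) + f(-5/9) + f(-1/3) + ...].
Sum ≈ -4.1728.

-4.1728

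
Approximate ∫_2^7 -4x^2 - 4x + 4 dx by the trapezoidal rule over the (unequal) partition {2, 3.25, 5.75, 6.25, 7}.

-528.75

Subinterval widths: 1.25, 2.5, 0.5, 0.75.
f(2) = -20, f(3.25) = -51.25, f(5.75) = -151.25, f(6.25) = -177.25, f(7) = -220.
On each subinterval the trapezoid contributes (Δx_i/2)·[f(x_{i-1}) + f(x_i)].
Sum = -528.75.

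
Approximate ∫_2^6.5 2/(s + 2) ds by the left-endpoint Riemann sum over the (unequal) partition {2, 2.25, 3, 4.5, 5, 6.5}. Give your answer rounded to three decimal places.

1.660

Subinterval widths: 0.25, 0.75, 1.5, 0.5, 1.5.
Left endpoints: 2, 2.25, 3, 4.5, 5.
f(2) = 0.5, f(2.25) = 8/17, f(3) = 0.4, f(4.5) = 4/13, f(5) = 2/7.
Sum = Σ Δs_i · f(s_i).
Sum ≈ 1.660.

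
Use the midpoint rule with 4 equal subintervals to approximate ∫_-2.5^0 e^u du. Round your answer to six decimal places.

0.903143

Δu = (0 − (-2.5))/4 = 0.625.
Midpoints: -2.1875, -1.5625, -0.9375, -0.3125.
f(-2.1875) ≈ 0.112197, f(-1.5625) ≈ 0.209611, f(-0.9375) ≈ 0.391606, f(-0.3125) ≈ 0.731616.
Sum = Δu · [f(-2.1875) + f(-1.5625) + f(-0.9375) + f(-0.3125)].
Sum ≈ 0.903143.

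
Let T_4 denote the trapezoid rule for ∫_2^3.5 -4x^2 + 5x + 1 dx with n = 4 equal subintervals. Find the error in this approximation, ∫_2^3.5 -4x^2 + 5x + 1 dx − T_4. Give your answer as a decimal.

Exact integral: ∫_2^3.5 f(x) dx = -24.375.
T_4 = -24.515625.
Error = -24.375 − (-24.515625) = 0.140625.

0.140625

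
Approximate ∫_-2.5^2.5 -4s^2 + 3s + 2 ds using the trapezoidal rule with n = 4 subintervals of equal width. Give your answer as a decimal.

-36.875

Δs = (2.5 − (-2.5))/4 = 1.25.
f(-2.5) = -30.5, f(-1.25) = -8, f(0) = 2, f(1.25) = -0.5, f(2.5) = -15.5.
T_4 = (Δs/2)·[f(s_0) + 2f(s_1) + 2f(s_2) + 2f(s_3) + f(s_4)].
Sum = -36.875.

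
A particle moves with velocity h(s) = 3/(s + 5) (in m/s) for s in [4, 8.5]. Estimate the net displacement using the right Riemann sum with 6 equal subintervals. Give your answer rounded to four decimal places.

Δs = (8.5 − 4)/6 = 0.75.
Right endpoints: 4.75, 5.5, 6.25, 7, 7.75, 8.5.
h(4.75) = 4/13, h(5.5) = 2/7, h(6.25) = 4/15, h(7) = 0.25, h(7.75) = 4/17, h(8.5) = 2/9.
Sum = Δs · [h(4.75) + h(5.5) + h(6.25) + ...].
Sum ≈ 1.1757.

1.1757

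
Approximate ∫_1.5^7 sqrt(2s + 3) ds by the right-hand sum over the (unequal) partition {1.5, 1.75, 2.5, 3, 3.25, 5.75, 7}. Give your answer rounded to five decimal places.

19.70285

Subinterval widths: 0.25, 0.75, 0.5, 0.25, 2.5, 1.25.
Right endpoints: 1.75, 2.5, 3, 3.25, 5.75, 7.
f(1.75) ≈ 2.54951, f(2.5) ≈ 2.82843, f(3) ≈ 3.00000, f(3.25) ≈ 3.08221, f(5.75) ≈ 3.80789, f(7) ≈ 4.12311.
Sum = Σ Δs_i · f(s_i).
Sum ≈ 19.70285.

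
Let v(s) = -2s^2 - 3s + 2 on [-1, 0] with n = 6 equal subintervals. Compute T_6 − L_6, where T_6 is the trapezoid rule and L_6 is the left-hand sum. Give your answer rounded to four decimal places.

T_6 ≈ 2.824074.
L_6 ≈ 2.907407.
T_6 − L_6 ≈ -0.0833.

-0.0833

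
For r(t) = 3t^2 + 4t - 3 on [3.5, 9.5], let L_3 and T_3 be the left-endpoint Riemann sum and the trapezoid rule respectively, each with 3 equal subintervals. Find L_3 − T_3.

L_3 = 706.5.
T_3 = 964.5.
L_3 − T_3 = -258.

-258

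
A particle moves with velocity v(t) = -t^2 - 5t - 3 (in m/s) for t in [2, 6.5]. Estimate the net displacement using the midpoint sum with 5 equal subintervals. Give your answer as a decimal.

Δt = (6.5 − 2)/5 = 0.9.
Midpoints: 2.45, 3.35, 4.25, 5.15, 6.05.
v(2.45) = -21.2525, v(3.35) = -30.9725, v(4.25) = -42.3125, v(5.15) = -55.2725, v(6.05) = -69.8525.
Sum = Δt · [v(2.45) + v(3.35) + v(4.25) + v(5.15) + v(6.05)].
Sum = -197.69625.

-197.69625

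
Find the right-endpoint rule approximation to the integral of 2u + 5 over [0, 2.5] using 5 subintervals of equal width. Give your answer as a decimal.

Δu = (2.5 − 0)/5 = 0.5.
Right endpoints: 0.5, 1, 1.5, 2, 2.5.
f(0.5) = 6, f(1) = 7, f(1.5) = 8, f(2) = 9, f(2.5) = 10.
Sum = Δu · [f(0.5) + f(1) + f(1.5) + f(2) + f(2.5)].
Sum = 20.

20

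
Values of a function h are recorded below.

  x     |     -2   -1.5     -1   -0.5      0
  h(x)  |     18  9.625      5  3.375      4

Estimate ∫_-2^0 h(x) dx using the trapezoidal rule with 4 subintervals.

Δx = 0.5.
T_4 = (0.5/2)·[18 + 2·9.625 + 2·5 + 2·3.375 + 4] = 14.5.

14.5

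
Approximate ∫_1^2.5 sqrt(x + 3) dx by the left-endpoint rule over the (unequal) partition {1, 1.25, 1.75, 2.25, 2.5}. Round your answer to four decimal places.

Subinterval widths: 0.25, 0.5, 0.5, 0.25.
Left endpoints: 1, 1.25, 1.75, 2.25.
f(1) ≈ 2.0000, f(1.25) ≈ 2.0616, f(1.75) ≈ 2.1794, f(2.25) ≈ 2.2913.
Sum = Σ Δx_i · f(x_i).
Sum ≈ 3.1933.

3.1933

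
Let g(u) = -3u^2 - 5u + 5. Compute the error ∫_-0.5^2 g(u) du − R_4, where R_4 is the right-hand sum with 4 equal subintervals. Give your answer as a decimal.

Exact integral: ∫_-0.5^2 g(u) du = -5.
R_4 = -12.91015625.
Error = -5 − (-12.91015625) = 7.91015625.

7.91015625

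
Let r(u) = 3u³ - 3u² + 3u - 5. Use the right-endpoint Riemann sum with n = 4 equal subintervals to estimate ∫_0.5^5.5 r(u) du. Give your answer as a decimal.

Δu = (5.5 − 0.5)/4 = 1.25.
Right endpoints: 1.75, 3, 4.25, 5.5.
r(1.75) = 7.140625, r(3) = 58, r(4.25) = 183.859375, r(5.5) = 419.875.
Sum = Δu · [r(1.75) + r(3) + r(4.25) + r(5.5)].
Sum = 836.09375.

836.09375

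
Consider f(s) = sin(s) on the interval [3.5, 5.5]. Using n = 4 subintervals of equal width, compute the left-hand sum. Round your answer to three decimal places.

Δs = (5.5 − 3.5)/4 = 0.5.
Left endpoints: 3.5, 4, 4.5, 5.
f(3.5) ≈ -0.351, f(4) ≈ -0.757, f(4.5) ≈ -0.978, f(5) ≈ -0.959.
Sum = Δs · [f(3.5) + f(4) + f(4.5) + f(5)].
Sum ≈ -1.522.

-1.522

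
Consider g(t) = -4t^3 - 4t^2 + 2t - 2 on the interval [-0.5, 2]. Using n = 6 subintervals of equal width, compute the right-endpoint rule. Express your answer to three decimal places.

-37.815

Δt = (2 − (-0.5))/6 = 5/12.
Right endpoints: -1/12, 1/3, 0.75, 7/6, 19/12, 2.
g(-1/12) = -947/432, g(1/3) = -52/27, g(0.75) = -4.4375, g(7/6) = -619/54, g(19/12) = -10687/432, g(2) = -46.
Sum = Δt · [g(-1/12) + g(1/3) + g(0.75) + ...].
Sum ≈ -37.815.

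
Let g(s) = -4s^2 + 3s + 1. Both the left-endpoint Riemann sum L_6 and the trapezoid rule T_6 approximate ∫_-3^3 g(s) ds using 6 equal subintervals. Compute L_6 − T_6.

-9

L_6 = -79.
T_6 = -70.
L_6 − T_6 = -9.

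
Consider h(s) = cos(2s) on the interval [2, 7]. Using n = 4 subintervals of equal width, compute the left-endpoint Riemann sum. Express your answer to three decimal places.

-0.131

Δs = (7 − 2)/4 = 1.25.
Left endpoints: 2, 3.25, 4.5, 5.75.
h(2) ≈ -0.654, h(3.25) ≈ 0.977, h(4.5) ≈ -0.911, h(5.75) ≈ 0.483.
Sum = Δs · [h(2) + h(3.25) + h(4.5) + h(5.75)].
Sum ≈ -0.131.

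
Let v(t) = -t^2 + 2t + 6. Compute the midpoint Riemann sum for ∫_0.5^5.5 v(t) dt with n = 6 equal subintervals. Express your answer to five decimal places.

Δt = (5.5 − 0.5)/6 = 5/6.
Midpoints: 11/12, 1.75, 31/12, 41/12, 4.25, 61/12.
v(11/12) = 1007/144, v(1.75) = 6.4375, v(31/12) = 647/144, v(41/12) = 167/144, v(4.25) = -3.5625, v(61/12) = -1393/144.
Sum = Δt · [v(11/12) + v(1.75) + v(31/12) + ...].
Sum ≈ 4.87269.

4.87269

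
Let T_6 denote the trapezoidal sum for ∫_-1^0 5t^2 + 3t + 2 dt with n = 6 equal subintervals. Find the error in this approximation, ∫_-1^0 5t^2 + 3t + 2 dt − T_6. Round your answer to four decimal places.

-0.0231

Exact integral: ∫_-1^0 f(t) dt ≈ 2.166667.
T_6 ≈ 2.189815.
Error ≈ 2.166667 − 2.189815 ≈ -0.0231.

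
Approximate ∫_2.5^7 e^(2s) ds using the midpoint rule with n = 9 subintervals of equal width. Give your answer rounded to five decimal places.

Δs = (7 − 2.5)/9 = 0.5.
Midpoints: 2.75, 3.25, 3.75, 4.25, 4.75, 5.25, 5.75, 6.25, 6.75.
f(2.75) ≈ 244.69193, f(3.25) ≈ 665.14163, f(3.75) ≈ 1808.04241, f(4.25) ≈ 4914.76884, f(4.75) ≈ 13359.72683, f(5.25) ≈ 36315.50267, f(5.75) ≈ 98715.77101, f(6.25) ≈ 268337.28652, f(6.75) ≈ 729416.36985.
Sum = Δs · [f(2.75) + f(3.25) + f(3.75) + ...].
Sum ≈ 576888.65085.

576888.65085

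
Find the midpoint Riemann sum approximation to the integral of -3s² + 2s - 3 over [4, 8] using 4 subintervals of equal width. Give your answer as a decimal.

Δs = (8 − 4)/4 = 1.
Midpoints: 4.5, 5.5, 6.5, 7.5.
f(4.5) = -54.75, f(5.5) = -82.75, f(6.5) = -116.75, f(7.5) = -156.75.
Sum = Δs · [f(4.5) + f(5.5) + f(6.5) + f(7.5)].
Sum = -411.

-411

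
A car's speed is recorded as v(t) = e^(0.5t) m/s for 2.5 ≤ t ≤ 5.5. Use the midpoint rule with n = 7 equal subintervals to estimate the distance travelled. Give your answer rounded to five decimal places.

Δt = (5.5 − 2.5)/7 = 3/7.
Midpoints: 19/7, 22/7, 25/7, 4, 31/7, 34/7, 37/7.
v(19/7) ≈ 3.88508, v(22/7) ≈ 4.81352, v(25/7) ≈ 5.96384, v(4) ≈ 7.38906, v(31/7) ≈ 9.15487, v(34/7) ≈ 11.34267, v(37/7) ≈ 14.05330.
Sum = Δt · [v(19/7) + v(22/7) + v(25/7) + ...].
Sum ≈ 24.25814.

24.25814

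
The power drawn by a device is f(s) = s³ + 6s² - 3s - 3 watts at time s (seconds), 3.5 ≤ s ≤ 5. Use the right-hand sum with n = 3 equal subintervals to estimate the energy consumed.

Δs = (5 − 3.5)/3 = 0.5.
Right endpoints: 4, 4.5, 5.
f(4) = 145, f(4.5) = 196.125, f(5) = 257.
Sum = Δs · [f(4) + f(4.5) + f(5)].
Sum = 299.0625.

299.0625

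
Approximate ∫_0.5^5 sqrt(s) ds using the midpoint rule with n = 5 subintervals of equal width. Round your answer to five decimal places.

7.23304

Δs = (5 − 0.5)/5 = 0.9.
Midpoints: 0.95, 1.85, 2.75, 3.65, 4.55.
f(0.95) ≈ 0.97468, f(1.85) ≈ 1.36015, f(2.75) ≈ 1.65831, f(3.65) ≈ 1.91050, f(4.55) ≈ 2.13307.
Sum = Δs · [f(0.95) + f(1.85) + f(2.75) + f(3.65) + f(4.55)].
Sum ≈ 7.23304.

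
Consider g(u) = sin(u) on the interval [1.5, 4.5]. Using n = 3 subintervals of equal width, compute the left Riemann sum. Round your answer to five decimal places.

1.24518

Δu = (4.5 − 1.5)/3 = 1.
Left endpoints: 1.5, 2.5, 3.5.
g(1.5) ≈ 0.99749, g(2.5) ≈ 0.59847, g(3.5) ≈ -0.35078.
Sum = Δu · [g(1.5) + g(2.5) + g(3.5)].
Sum ≈ 1.24518.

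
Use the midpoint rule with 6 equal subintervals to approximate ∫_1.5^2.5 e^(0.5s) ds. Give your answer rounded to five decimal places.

2.74589

Δs = (2.5 − 1.5)/6 = 1/6.
Midpoints: 19/12, 1.75, 23/12, 25/12, 2.25, 29/12.
f(19/12) ≈ 2.20707, f(1.75) ≈ 2.39888, f(23/12) ≈ 2.60735, f(25/12) ≈ 2.83394, f(2.25) ≈ 3.08022, f(29/12) ≈ 3.34790.
Sum = Δs · [f(19/12) + f(1.75) + f(23/12) + ...].
Sum ≈ 2.74589.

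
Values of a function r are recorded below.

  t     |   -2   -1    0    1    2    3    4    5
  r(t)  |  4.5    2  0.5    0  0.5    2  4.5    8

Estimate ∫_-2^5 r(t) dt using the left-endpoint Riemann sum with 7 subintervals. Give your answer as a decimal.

14

Δt = 1.
Sum = 1·[4.5 + 2 + 0.5 + 0 + 0.5 + 2 + 4.5] = 14.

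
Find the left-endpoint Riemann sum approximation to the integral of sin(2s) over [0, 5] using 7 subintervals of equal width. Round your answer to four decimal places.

0.9519

Δs = (5 − 0)/7 = 5/7.
Left endpoints: 0, 5/7, 10/7, 15/7, 20/7, 25/7, 30/7.
f(0) ≈ 0.0000, f(5/7) ≈ 0.9899, f(10/7) ≈ 0.2806, f(15/7) ≈ -0.9103, f(20/7) ≈ -0.5387, f(25/7) ≈ 0.7576, f(30/7) ≈ 0.7535.
Sum = Δs · [f(0) + f(5/7) + f(10/7) + ...].
Sum ≈ 0.9519.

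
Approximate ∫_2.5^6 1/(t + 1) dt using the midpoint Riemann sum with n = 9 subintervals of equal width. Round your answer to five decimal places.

Δt = (6 − 2.5)/9 = 7/18.
Midpoints: 97/36, 37/12, 125/36, 139/36, 4.25, 167/36, 181/36, 65/12, 209/36.
f(97/36) = 36/133, f(37/12) = 12/49, f(125/36) = 36/161, f(139/36) = 36/175, f(4.25) = 4/21, f(167/36) = 36/203, f(181/36) = 36/217, f(65/12) = 12/77, f(209/36) = 36/245.
Sum = Δt · [f(97/36) + f(37/12) + f(125/36) + ...].
Sum ≈ 0.69276.

0.69276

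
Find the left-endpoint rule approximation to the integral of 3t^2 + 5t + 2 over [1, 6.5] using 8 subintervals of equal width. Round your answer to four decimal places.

337.0576

Δt = (6.5 − 1)/8 = 0.6875.
Left endpoints: 1, 1.6875, 2.375, 3.0625, 3.75, 4.4375, 5.125, 5.8125.
f(1) = 10, f(1.6875) = 18.98046875, f(2.375) = 30.796875, f(3.0625) = 45.44921875, f(3.75) = 62.9375, f(4.4375) = 83.26171875, f(5.125) = 106.421875, f(5.8125) = 132.41796875.
Sum = Δt · [f(1) + f(1.6875) + f(2.375) + ...].
Sum ≈ 337.0576.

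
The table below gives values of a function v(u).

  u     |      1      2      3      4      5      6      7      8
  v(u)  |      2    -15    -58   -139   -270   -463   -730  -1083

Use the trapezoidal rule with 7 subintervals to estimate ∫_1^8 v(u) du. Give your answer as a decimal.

-2215.5

Δu = 1.
T_7 = (1/2)·[2 + 2·(-15) + 2·(-58) + 2·(-139) + 2·(-270) + 2·(-463) + 2·(-730) + (-1083)] = -2215.5.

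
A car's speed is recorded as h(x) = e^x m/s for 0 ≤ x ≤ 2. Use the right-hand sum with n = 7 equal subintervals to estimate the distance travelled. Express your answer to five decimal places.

Δx = (2 − 0)/7 = 2/7.
Right endpoints: 2/7, 4/7, 6/7, 8/7, 10/7, 12/7, 2.
h(2/7) ≈ 1.33071, h(4/7) ≈ 1.77079, h(6/7) ≈ 2.35642, h(8/7) ≈ 3.13571, h(10/7) ≈ 4.17273, h(12/7) ≈ 5.55271, h(2) ≈ 7.38906.
Sum = Δx · [h(2/7) + h(4/7) + h(6/7) + ...].
Sum ≈ 7.34518.

7.34518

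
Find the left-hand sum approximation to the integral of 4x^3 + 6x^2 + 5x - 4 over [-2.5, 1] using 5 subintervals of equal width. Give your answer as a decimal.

-51.17

Δx = (1 − (-2.5))/5 = 0.7.
Left endpoints: -2.5, -1.8, -1.1, -0.4, 0.3.
f(-2.5) = -41.5, f(-1.8) = -16.888, f(-1.1) = -7.564, f(-0.4) = -5.296, f(0.3) = -1.852.
Sum = Δx · [f(-2.5) + f(-1.8) + f(-1.1) + f(-0.4) + f(0.3)].
Sum = -51.17.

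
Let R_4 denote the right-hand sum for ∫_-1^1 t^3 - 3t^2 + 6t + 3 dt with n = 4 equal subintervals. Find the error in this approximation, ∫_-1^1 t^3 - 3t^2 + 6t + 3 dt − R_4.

Exact integral: ∫_-1^1 f(t) dt = 4.
R_4 = 7.25.
Error = 4 − 7.25 = -3.25.

-3.25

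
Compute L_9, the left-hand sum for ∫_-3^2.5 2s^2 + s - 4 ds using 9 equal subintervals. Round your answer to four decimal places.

Δs = (2.5 − (-3))/9 = 11/18.
Left endpoints: -3, -43/18, -16/9, -7/6, -5/9, 1/18, 2/3, 23/18, 17/9.
f(-3) = 11, f(-43/18) = 407/81, f(-16/9) = 44/81, f(-7/6) = -22/9, f(-5/9) = -319/81, f(1/18) = -319/81, f(2/3) = -22/9, f(23/18) = 44/81, f(17/9) = 407/81.
Sum = Δs · [f(-3) + f(-43/18) + f(-16/9) + ...].
Sum ≈ 5.7263.

5.7263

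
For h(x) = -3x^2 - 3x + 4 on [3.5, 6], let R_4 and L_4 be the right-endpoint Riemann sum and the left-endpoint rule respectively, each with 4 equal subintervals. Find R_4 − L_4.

-49.21875

R_4 = -223.84765625.
L_4 = -174.62890625.
R_4 − L_4 = -49.21875.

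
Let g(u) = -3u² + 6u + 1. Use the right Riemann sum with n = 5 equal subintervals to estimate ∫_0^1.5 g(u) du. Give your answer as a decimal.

5.145

Δu = (1.5 − 0)/5 = 0.3.
Right endpoints: 0.3, 0.6, 0.9, 1.2, 1.5.
g(0.3) = 2.53, g(0.6) = 3.52, g(0.9) = 3.97, g(1.2) = 3.88, g(1.5) = 3.25.
Sum = Δu · [g(0.3) + g(0.6) + g(0.9) + g(1.2) + g(1.5)].
Sum = 5.145.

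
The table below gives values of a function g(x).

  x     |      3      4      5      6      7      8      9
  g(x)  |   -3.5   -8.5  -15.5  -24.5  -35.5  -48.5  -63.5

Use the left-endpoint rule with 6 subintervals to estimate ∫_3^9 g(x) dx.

-136

Δx = 1.
Sum = 1·[(-3.5) + (-8.5) + (-15.5) + (-24.5) + (-35.5) + (-48.5)] = -136.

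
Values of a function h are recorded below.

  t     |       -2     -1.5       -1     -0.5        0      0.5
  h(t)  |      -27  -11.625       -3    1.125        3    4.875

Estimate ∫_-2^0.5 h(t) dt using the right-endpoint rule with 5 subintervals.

Δt = 0.5.
Sum = 0.5·[(-11.625) + (-3) + 1.125 + 3 + 4.875] = -2.8125.

-2.8125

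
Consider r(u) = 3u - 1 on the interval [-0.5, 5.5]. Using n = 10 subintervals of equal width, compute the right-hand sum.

Δu = (5.5 − (-0.5))/10 = 0.6.
Right endpoints: 0.1, 0.7, 1.3, 1.9, 2.5, 3.1, 3.7, 4.3, 4.9, 5.5.
r(0.1) = -0.7, r(0.7) = 1.1, r(1.3) = 2.9, r(1.9) = 4.7, r(2.5) = 6.5, r(3.1) = 8.3, r(3.7) = 10.1, r(4.3) = 11.9, r(4.9) = 13.7, r(5.5) = 15.5.
Sum = Δu · [r(0.1) + r(0.7) + r(1.3) + ...].
Sum = 44.4.

44.4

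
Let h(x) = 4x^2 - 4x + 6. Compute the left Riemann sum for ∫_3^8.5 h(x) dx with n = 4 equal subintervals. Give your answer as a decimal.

537.453125

Δx = (8.5 − 3)/4 = 1.375.
Left endpoints: 3, 4.375, 5.75, 7.125.
h(3) = 30, h(4.375) = 65.0625, h(5.75) = 115.25, h(7.125) = 180.5625.
Sum = Δx · [h(3) + h(4.375) + h(5.75) + h(7.125)].
Sum = 537.453125.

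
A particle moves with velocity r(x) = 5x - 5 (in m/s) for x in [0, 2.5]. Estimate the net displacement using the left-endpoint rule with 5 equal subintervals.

Δx = (2.5 − 0)/5 = 0.5.
Left endpoints: 0, 0.5, 1, 1.5, 2.
r(0) = -5, r(0.5) = -2.5, r(1) = 0, r(1.5) = 2.5, r(2) = 5.
Sum = Δx · [r(0) + r(0.5) + r(1) + r(1.5) + r(2)].
Sum = 0.

0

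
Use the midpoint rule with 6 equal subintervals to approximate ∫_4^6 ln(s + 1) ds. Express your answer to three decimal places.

3.574

Δs = (6 − 4)/6 = 1/3.
Midpoints: 25/6, 4.5, 29/6, 31/6, 5.5, 35/6.
f(25/6) ≈ 1.642, f(4.5) ≈ 1.705, f(29/6) ≈ 1.764, f(31/6) ≈ 1.819, f(5.5) ≈ 1.872, f(35/6) ≈ 1.922.
Sum = Δs · [f(25/6) + f(4.5) + f(29/6) + ...].
Sum ≈ 3.574.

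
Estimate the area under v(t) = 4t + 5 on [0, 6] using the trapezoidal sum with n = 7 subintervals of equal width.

102

Δt = (6 − 0)/7 = 6/7.
v(0) = 5, v(6/7) = 59/7, v(12/7) = 83/7, v(18/7) = 107/7, v(24/7) = 131/7, v(30/7) = 155/7, v(36/7) = 179/7, v(6) = 29.
T_7 = (Δt/2)·[v(t_0) + 2v(t_1) + ... + 2v(t_{6}) + v(t_7)].
Sum = 102.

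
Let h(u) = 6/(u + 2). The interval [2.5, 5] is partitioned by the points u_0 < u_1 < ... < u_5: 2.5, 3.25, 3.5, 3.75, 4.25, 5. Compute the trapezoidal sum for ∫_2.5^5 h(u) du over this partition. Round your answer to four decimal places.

Subinterval widths: 0.75, 0.25, 0.25, 0.5, 0.75.
h(2.5) = 4/3, h(3.25) = 8/7, h(3.5) = 12/11, h(3.75) = 24/23, h(4.25) = 0.96, h(5) = 6/7.
On each subinterval the trapezoid contributes (Δu_i/2)·[h(u_{i-1}) + h(u_i)].
Sum ≈ 2.6569.

2.6569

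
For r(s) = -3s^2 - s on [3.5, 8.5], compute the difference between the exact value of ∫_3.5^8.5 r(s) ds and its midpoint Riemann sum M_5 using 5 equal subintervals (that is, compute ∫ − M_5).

-1.25

Exact integral: ∫_3.5^8.5 r(s) ds = -601.25.
M_5 = -600.
Error = -601.25 − (-600) = -1.25.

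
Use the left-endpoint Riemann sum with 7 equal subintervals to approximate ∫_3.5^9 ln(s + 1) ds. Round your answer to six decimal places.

Δs = (9 − 3.5)/7 = 11/14.
Left endpoints: 3.5, 30/7, 71/14, 41/7, 93/14, 52/7, 115/14.
f(3.5) ≈ 1.504077, f(30/7) ≈ 1.665008, f(71/14) ≈ 1.803594, f(41/7) ≈ 1.925291, f(93/14) ≈ 2.033772, f(52/7) ≈ 2.131627, f(115/14) ≈ 2.220755.
Sum = Δs · [f(3.5) + f(30/7) + f(71/14) + ...].
Sum ≈ 10.437526.

10.437526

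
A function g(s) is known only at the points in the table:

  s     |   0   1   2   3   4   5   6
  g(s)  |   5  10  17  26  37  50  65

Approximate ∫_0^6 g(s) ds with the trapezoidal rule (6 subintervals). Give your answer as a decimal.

Δs = 1.
T_6 = (1/2)·[5 + 2·10 + 2·17 + 2·26 + 2·37 + 2·50 + 65] = 175.

175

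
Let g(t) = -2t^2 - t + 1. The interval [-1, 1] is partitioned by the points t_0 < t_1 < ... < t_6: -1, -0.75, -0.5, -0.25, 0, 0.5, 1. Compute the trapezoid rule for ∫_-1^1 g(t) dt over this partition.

Subinterval widths: 0.25, 0.25, 0.25, 0.25, 0.5, 0.5.
g(-1) = 0, g(-0.75) = 0.625, g(-0.5) = 1, g(-0.25) = 1.125, g(0) = 1, g(0.5) = 0, g(1) = -2.
On each subinterval the trapezoid contributes (Δt_i/2)·[g(t_{i-1}) + g(t_i)].
Sum = 0.5625.

0.5625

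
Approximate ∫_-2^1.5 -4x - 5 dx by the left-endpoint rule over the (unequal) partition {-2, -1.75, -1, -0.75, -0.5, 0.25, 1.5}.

Subinterval widths: 0.25, 0.75, 0.25, 0.25, 0.75, 1.25.
Left endpoints: -2, -1.75, -1, -0.75, -0.5, 0.25.
f(-2) = 3, f(-1.75) = 2, f(-1) = -1, f(-0.75) = -2, f(-0.5) = -3, f(0.25) = -6.
Sum = Σ Δx_i · f(x_i).
Sum = -8.25.

-8.25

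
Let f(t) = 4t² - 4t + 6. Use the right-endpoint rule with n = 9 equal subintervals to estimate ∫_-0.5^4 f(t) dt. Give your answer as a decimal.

Δt = (4 − (-0.5))/9 = 0.5.
Right endpoints: 0, 0.5, 1, 1.5, 2, 2.5, 3, 3.5, 4.
f(0) = 6, f(0.5) = 5, f(1) = 6, f(1.5) = 9, f(2) = 14, f(2.5) = 21, f(3) = 30, f(3.5) = 41, f(4) = 54.
Sum = Δt · [f(0) + f(0.5) + f(1) + ...].
Sum = 93.

93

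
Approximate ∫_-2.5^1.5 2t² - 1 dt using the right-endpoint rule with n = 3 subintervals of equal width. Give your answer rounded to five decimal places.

5.70370

Δt = (1.5 − (-2.5))/3 = 4/3.
Right endpoints: -7/6, 1/6, 1.5.
f(-7/6) = 31/18, f(1/6) = -17/18, f(1.5) = 3.5.
Sum = Δt · [f(-7/6) + f(1/6) + f(1.5)].
Sum ≈ 5.70370.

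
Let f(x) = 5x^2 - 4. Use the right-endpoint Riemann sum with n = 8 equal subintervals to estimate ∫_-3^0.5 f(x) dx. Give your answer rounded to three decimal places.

22.196

Δx = (0.5 − (-3))/8 = 0.4375.
Right endpoints: -2.5625, -2.125, -1.6875, -1.25, -0.8125, -0.375, 0.0625, 0.5.
f(-2.5625) = 28.83203125, f(-2.125) = 18.578125, f(-1.6875) = 10.23828125, f(-1.25) = 3.8125, f(-0.8125) = -0.69921875, f(-0.375) = -3.296875, f(0.0625) = -3.98046875, f(0.5) = -2.75.
Sum = Δx · [f(-2.5625) + f(-2.125) + f(-1.6875) + ...].
Sum ≈ 22.196.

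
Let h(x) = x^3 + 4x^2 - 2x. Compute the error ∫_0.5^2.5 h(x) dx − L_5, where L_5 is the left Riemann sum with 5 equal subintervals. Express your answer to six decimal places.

6.646667

Exact integral: ∫_0.5^2.5 h(x) dx ≈ 24.41666667.
L_5 = 17.77.
Error ≈ 24.41666667 − 17.77 ≈ 6.646667.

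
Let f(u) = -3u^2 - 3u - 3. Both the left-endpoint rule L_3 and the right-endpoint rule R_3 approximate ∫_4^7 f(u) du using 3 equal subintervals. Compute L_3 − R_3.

L_3 = -285.
R_3 = -393.
L_3 − R_3 = 108.

108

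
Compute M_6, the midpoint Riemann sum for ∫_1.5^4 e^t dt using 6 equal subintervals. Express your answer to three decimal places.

Δt = (4 − 1.5)/6 = 5/12.
Midpoints: 41/24, 2.125, 61/24, 71/24, 3.375, 91/24.
f(41/24) ≈ 5.520, f(2.125) ≈ 8.373, f(61/24) ≈ 12.701, f(71/24) ≈ 19.266, f(3.375) ≈ 29.224, f(91/24) ≈ 44.330.
Sum = Δt · [f(41/24) + f(2.125) + f(61/24) + ...].
Sum ≈ 49.756.

49.756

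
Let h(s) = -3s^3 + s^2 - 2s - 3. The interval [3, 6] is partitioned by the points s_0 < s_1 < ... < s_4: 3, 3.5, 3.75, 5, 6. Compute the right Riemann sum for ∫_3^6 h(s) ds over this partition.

-1182.59765625

Subinterval widths: 0.5, 0.25, 1.25, 1.
Right endpoints: 3.5, 3.75, 5, 6.
h(3.5) = -126.375, h(3.75) = -154.640625, h(5) = -363, h(6) = -627.
Sum = Σ Δs_i · h(s_i).
Sum = -1182.59765625.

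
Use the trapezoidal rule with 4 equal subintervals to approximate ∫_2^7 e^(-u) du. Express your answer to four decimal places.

0.1515

Δu = (7 − 2)/4 = 1.25.
f(2) ≈ 0.1353, f(3.25) ≈ 0.0388, f(4.5) ≈ 0.0111, f(5.75) ≈ 0.0032, f(7) ≈ 0.0009.
T_4 = (Δu/2)·[f(u_0) + 2f(u_1) + 2f(u_2) + 2f(u_3) + f(u_4)].
Sum ≈ 0.1515.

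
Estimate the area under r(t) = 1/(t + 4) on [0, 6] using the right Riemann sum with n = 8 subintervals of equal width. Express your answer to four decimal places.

Δt = (6 − 0)/8 = 0.75.
Right endpoints: 0.75, 1.5, 2.25, 3, 3.75, 4.5, 5.25, 6.
r(0.75) = 4/19, r(1.5) = 2/11, r(2.25) = 0.16, r(3) = 1/7, r(3.75) = 4/31, r(4.5) = 2/17, r(5.25) = 4/37, r(6) = 0.1.
Sum = Δt · [r(0.75) + r(1.5) + r(2.25) + ...].
Sum ≈ 0.8625.

0.8625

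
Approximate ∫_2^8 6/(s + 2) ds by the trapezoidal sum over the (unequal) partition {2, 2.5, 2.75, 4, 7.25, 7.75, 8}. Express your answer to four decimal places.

5.5944

Subinterval widths: 0.5, 0.25, 1.25, 3.25, 0.5, 0.25.
f(2) = 1.5, f(2.5) = 4/3, f(2.75) = 24/19, f(4) = 1, f(7.25) = 24/37, f(7.75) = 8/13, f(8) = 0.6.
On each subinterval the trapezoid contributes (Δs_i/2)·[f(s_{i-1}) + f(s_i)].
Sum ≈ 5.5944.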